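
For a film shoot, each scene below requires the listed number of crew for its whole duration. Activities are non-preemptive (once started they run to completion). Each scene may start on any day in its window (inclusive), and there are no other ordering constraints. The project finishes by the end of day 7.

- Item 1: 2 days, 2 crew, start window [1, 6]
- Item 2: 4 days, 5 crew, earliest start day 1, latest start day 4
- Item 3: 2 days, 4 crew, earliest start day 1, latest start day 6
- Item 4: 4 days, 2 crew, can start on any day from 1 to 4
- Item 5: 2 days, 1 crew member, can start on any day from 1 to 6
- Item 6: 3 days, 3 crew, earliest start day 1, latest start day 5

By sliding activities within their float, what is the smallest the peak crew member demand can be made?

8

Early-start (Item 1@1, Item 2@1, Item 3@1, Item 4@1, Item 5@1, Item 6@1) gives peak 17: d1:17  d2:17  d3:10  d4:7  d5:0  d6:0  d7:0.
Shift Item 2→3, Item 5→3, Item 6→5.
Schedule Item 1@1, Item 2@3, Item 3@1, Item 4@1, Item 5@3, Item 6@5: d1:8  d2:8  d3:8  d4:8  d5:8  d6:8  d7:3 — peak 8.
Total crew member-days = 51 over 7 days ⇒ peak ≥ ⌈51/7⌉ = 8, so 8 is optimal.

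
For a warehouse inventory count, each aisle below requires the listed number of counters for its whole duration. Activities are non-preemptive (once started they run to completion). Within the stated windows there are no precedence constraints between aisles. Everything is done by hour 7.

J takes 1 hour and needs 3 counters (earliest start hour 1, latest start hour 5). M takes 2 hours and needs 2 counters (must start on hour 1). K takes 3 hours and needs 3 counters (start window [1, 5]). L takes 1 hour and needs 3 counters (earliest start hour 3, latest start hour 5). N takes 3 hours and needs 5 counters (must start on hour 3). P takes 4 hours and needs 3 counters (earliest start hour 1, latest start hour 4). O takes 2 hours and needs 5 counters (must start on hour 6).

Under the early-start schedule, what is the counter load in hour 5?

At early start, hour 5 has: N.
Demand: 5 = 5.

5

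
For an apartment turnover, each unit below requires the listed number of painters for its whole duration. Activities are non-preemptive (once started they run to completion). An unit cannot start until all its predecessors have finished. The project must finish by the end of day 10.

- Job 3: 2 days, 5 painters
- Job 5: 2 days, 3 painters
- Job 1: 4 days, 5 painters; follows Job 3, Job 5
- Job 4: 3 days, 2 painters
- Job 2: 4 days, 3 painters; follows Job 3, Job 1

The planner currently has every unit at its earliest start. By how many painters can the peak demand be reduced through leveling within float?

Early-start peak: d1:10  d2:10  d3:7  d4:5  d5:5  d6:5  d7:3  d8:3  d9:3  d10:3 ⇒ 10.
Leveled (Job 3@1, Job 5@1, Job 1@3, Job 4@3, Job 2@7): d1:8  d2:8  d3:7  d4:7  d5:7  d6:5  d7:3  d8:3  d9:3  d10:3 ⇒ 8.
Reduction 10 − 8 = 2.

2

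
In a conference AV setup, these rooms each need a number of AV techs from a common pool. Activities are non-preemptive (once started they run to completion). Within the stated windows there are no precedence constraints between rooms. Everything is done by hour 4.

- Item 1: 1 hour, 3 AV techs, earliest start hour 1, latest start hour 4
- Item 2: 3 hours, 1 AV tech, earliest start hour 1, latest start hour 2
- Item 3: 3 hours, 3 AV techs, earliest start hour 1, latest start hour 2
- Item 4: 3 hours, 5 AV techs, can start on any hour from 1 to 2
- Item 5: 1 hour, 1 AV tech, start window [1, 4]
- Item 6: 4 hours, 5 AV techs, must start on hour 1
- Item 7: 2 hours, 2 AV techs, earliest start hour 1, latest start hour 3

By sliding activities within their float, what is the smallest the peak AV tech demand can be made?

16

Early-start (Item 1@1, Item 2@1, Item 3@1, Item 4@1, Item 5@1, Item 6@1, Item 7@1) gives peak 20: h1:20  h2:16  h3:14  h4:5.
Shift Item 4→2.
Schedule Item 1@1, Item 2@1, Item 3@1, Item 4@2, Item 5@1, Item 6@1, Item 7@1: h1:15  h2:16  h3:14  h4:10 — peak 16.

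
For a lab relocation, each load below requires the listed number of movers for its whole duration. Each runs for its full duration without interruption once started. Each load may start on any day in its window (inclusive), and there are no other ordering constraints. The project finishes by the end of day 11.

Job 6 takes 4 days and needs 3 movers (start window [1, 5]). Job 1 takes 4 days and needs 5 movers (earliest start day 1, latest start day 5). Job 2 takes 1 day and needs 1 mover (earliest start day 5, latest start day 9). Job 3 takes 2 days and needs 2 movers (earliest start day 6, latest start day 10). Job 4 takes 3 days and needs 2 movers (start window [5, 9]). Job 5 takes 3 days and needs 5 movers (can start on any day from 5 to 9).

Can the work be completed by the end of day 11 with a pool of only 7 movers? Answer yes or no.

Schedule Job 6@1, Job 1@5, Job 2@5, Job 3@6, Job 4@8, Job 5@9: d1:3  d2:3  d3:3  d4:3  d5:6  d6:7  d7:7  d8:7  d9:7  d10:7  d11:5 — peak 7 ≤ 7.

yes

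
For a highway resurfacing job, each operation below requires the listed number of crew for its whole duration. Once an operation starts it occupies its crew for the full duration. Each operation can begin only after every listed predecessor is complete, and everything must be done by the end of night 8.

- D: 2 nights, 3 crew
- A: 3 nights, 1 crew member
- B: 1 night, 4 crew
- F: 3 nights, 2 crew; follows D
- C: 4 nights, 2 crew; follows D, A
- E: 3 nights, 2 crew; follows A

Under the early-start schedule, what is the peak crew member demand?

8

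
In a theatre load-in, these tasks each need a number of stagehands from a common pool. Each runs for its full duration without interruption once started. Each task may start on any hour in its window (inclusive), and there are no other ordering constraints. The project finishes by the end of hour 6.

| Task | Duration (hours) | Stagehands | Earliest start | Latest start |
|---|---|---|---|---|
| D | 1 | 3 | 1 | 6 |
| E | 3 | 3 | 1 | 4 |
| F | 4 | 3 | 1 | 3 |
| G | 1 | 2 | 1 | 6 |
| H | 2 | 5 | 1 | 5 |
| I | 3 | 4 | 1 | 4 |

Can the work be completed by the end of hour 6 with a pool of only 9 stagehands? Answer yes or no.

yes

Schedule D@1, E@1, F@1, G@2, H@5, I@4: h1:9  h2:8  h3:6  h4:7  h5:9  h6:9 — peak 9 ≤ 9.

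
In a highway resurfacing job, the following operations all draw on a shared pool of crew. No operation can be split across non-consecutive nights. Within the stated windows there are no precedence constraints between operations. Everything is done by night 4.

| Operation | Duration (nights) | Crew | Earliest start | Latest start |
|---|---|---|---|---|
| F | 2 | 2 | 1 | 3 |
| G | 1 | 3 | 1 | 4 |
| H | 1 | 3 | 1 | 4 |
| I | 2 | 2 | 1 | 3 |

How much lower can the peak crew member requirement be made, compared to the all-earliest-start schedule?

6

Early-start peak: n1:10  n2:4  n3:0  n4:0 ⇒ 10.
Leveled (F@1, G@3, H@4, I@1): n1:4  n2:4  n3:3  n4:3 ⇒ 4.
Reduction 10 − 4 = 6.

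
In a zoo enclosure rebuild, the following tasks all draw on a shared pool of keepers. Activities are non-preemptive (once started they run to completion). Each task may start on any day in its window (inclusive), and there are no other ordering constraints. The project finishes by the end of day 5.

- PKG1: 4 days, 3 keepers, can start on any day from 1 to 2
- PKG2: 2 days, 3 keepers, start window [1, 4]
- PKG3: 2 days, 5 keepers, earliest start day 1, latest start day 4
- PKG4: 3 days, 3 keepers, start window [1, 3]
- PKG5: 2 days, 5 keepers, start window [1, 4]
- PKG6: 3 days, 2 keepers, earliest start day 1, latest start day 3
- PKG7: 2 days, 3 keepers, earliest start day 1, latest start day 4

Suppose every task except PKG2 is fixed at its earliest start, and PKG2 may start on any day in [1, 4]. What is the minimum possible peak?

21

PKG2@1: d1:24  d2:24  d3:8  d4:3  d5:0 → peak 24
PKG2@2: d1:21  d2:24  d3:11  d4:3  d5:0 → peak 24
PKG2@3: d1:21  d2:21  d3:11  d4:6  d5:0 → peak 21
PKG2@4: d1:21  d2:21  d3:8  d4:6  d5:3 → peak 21
Best is PKG2@3, peak 21.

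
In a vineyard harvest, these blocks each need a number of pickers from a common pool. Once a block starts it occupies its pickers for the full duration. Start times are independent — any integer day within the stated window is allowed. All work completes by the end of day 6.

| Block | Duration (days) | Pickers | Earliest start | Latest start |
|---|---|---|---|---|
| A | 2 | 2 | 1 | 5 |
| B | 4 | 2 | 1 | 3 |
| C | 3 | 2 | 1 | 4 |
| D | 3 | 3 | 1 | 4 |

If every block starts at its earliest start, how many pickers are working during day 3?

7

At early start, day 3 has: B, C, D.
Demand: 2 + 2 + 3 = 7.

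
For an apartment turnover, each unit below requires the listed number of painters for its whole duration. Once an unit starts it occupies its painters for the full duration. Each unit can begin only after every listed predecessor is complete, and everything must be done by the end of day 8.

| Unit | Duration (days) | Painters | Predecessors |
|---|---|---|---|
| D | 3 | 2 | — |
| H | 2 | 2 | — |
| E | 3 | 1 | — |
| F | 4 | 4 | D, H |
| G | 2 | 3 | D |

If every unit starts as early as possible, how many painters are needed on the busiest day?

7

Early-start schedule: D@1, H@1, E@1, F@4, G@4.
Load per day: day 1: 5, day 2: 5, day 3: 3, day 4: 7, day 5: 7, day 6: 4, day 7: 4, day 8: 0.
Peak is 7.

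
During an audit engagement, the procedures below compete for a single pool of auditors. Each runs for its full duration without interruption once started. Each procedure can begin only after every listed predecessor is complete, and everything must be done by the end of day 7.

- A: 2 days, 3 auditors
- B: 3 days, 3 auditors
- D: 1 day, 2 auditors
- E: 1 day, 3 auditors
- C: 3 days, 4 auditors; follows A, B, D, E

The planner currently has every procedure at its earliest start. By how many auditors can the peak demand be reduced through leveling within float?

Early-start peak: d1:11  d2:6  d3:3  d4:4  d5:4  d6:4  d7:0 ⇒ 11.
Leveled (A@1, B@1, D@3, E@4, C@5): d1:6  d2:6  d3:5  d4:3  d5:4  d6:4  d7:4 ⇒ 6.
Reduction 11 − 6 = 5.

5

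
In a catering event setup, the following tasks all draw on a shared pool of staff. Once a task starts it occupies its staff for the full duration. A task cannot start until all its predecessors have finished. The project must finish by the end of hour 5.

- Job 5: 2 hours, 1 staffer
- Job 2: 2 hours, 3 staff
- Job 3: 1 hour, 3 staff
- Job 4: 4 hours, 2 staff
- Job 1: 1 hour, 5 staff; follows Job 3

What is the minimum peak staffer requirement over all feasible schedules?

6

Early-start (Job 5@1, Job 2@1, Job 3@1, Job 4@1, Job 1@2) gives peak 11: h1:9  h2:11  h3:2  h4:2  h5:0.
Shift Job 3→3, Job 1→5.
Schedule Job 5@1, Job 2@1, Job 3@3, Job 4@1, Job 1@5: h1:6  h2:6  h3:5  h4:2  h5:5 — peak 6.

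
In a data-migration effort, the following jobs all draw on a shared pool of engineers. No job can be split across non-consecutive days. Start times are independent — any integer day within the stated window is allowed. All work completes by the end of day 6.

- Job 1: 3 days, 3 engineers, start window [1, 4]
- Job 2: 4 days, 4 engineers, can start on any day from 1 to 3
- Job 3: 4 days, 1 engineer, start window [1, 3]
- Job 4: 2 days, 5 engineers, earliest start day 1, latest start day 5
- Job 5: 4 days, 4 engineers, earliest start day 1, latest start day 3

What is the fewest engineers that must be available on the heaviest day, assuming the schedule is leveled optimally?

Early-start (Job 1@1, Job 2@1, Job 3@1, Job 4@1, Job 5@1) gives peak 17: d1:17  d2:17  d3:12  d4:9  d5:0  d6:0.
Shift Job 4→5.
Schedule Job 1@1, Job 2@1, Job 3@1, Job 4@5, Job 5@1: d1:12  d2:12  d3:12  d4:9  d5:5  d6:5 — peak 12.

12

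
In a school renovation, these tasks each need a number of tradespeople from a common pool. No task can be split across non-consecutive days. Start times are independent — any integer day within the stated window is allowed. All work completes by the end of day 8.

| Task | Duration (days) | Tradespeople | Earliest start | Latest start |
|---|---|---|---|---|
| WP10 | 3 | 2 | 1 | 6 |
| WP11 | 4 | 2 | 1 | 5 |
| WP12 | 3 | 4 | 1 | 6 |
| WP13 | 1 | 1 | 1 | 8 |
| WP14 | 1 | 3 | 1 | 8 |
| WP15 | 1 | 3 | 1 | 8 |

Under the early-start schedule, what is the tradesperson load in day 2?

8

At early start, day 2 has: WP10, WP11, WP12.
Demand: 2 + 2 + 4 = 8.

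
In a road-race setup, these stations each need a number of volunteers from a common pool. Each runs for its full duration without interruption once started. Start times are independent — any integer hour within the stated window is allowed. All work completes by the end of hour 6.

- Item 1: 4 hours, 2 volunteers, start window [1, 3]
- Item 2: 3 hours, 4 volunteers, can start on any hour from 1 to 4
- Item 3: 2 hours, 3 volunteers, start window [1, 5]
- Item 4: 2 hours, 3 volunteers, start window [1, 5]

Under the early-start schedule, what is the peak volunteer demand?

12

Early-start schedule: Item 1@1, Item 2@1, Item 3@1, Item 4@1.
Load per hour: hour 1: 12, hour 2: 12, hour 3: 6, hour 4: 2, hour 5: 0, hour 6: 0.
Peak is 12.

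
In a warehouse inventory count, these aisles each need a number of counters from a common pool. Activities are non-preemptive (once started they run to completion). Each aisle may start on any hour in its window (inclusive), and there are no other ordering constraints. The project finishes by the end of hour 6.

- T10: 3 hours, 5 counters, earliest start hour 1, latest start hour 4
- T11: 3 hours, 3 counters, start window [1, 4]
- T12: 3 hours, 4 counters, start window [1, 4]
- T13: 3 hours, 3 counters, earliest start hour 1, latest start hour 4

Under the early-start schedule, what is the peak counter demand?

Early-start schedule: T10@1, T11@1, T12@1, T13@1.
Load per hour: hour 1: 15, hour 2: 15, hour 3: 15, hour 4: 0, hour 5: 0, hour 6: 0.
Peak is 15.

15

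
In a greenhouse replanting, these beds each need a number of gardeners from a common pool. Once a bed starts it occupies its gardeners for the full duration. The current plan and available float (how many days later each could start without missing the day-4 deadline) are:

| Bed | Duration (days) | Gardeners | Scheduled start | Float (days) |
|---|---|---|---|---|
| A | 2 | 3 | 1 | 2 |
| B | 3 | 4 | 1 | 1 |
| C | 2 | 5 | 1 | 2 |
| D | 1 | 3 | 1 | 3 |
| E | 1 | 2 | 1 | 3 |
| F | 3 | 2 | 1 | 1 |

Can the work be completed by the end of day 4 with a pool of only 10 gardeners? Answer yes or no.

The minimum achievable peak is 11; 10 < 11, so no feasible schedule stays within the cap.

no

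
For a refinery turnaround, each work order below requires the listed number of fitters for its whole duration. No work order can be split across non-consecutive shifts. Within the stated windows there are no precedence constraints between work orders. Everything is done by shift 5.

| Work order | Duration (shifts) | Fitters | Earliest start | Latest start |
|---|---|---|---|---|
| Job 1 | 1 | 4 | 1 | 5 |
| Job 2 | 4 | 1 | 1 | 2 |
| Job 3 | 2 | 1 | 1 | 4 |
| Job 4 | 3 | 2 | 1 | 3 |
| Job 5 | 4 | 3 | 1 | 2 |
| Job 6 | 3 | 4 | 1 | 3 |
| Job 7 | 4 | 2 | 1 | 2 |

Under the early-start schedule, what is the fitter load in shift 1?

At early start, shift 1 has: Job 1, Job 2, Job 3, Job 4, Job 5, Job 6, Job 7.
Demand: 4 + 1 + 1 + 2 + 3 + 4 + 2 = 17.

17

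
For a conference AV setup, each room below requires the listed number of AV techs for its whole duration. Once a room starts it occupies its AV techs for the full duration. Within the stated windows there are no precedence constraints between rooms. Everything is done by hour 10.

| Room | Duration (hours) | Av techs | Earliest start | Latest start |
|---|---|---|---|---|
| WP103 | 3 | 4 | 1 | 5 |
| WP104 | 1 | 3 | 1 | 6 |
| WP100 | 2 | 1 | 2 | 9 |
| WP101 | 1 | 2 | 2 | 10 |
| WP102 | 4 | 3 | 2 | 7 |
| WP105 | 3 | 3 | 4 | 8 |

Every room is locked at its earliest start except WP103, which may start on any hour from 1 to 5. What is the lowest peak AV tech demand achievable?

10

WP103@1: h1:7  h2:10  h3:8  h4:6  h5:6  h6:3  h7:0  h8:0  h9:0  h10:0 → peak 10
WP103@2: h1:3  h2:10  h3:8  h4:10  h5:6  h6:3  h7:0  h8:0  h9:0  h10:0 → peak 10
WP103@3: h1:3  h2:6  h3:8  h4:10  h5:10  h6:3  h7:0  h8:0  h9:0  h10:0 → peak 10
WP103@4: h1:3  h2:6  h3:4  h4:10  h5:10  h6:7  h7:0  h8:0  h9:0  h10:0 → peak 10
WP103@5: h1:3  h2:6  h3:4  h4:6  h5:10  h6:7  h7:4  h8:0  h9:0  h10:0 → peak 10
Best is WP103@1, peak 10.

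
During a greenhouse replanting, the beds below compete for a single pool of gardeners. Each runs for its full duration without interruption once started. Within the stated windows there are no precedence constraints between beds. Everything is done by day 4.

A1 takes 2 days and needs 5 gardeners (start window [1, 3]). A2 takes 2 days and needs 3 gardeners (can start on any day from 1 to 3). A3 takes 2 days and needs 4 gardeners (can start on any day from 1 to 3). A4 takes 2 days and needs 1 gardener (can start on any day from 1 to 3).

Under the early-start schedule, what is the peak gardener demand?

13

Early-start schedule: A1@1, A2@1, A3@1, A4@1.
Load per day: day 1: 13, day 2: 13, day 3: 0, day 4: 0.
Peak is 13.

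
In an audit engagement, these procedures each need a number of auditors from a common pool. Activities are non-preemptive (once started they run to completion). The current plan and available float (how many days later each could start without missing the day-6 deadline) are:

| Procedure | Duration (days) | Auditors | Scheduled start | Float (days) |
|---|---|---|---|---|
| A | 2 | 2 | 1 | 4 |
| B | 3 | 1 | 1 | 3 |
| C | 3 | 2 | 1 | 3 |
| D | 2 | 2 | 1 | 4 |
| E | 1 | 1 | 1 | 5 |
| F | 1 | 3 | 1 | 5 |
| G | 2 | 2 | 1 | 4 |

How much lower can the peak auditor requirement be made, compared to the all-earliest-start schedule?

Early-start peak: d1:13  d2:9  d3:3  d4:0  d5:0  d6:0 ⇒ 13.
Leveled (A@1, B@1, C@1, D@3, E@4, F@5, G@4): d1:5  d2:5  d3:5  d4:5  d5:5  d6:0 ⇒ 5.
Reduction 13 − 5 = 8.

8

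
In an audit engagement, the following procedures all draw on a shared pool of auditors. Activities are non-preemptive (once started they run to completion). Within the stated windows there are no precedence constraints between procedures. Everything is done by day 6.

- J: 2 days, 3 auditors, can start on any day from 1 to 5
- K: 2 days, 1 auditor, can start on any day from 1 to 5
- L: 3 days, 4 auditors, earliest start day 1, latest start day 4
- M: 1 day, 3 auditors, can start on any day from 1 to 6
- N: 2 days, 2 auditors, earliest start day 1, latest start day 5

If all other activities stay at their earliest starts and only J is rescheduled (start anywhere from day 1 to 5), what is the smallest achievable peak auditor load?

10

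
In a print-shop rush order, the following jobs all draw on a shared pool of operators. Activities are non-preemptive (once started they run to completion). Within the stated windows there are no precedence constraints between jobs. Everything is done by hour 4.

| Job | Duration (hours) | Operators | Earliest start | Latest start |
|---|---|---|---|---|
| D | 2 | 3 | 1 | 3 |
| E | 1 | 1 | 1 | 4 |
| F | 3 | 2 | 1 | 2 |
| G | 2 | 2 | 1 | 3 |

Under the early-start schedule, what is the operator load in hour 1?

8

At early start, hour 1 has: D, E, F, G.
Demand: 3 + 1 + 2 + 2 = 8.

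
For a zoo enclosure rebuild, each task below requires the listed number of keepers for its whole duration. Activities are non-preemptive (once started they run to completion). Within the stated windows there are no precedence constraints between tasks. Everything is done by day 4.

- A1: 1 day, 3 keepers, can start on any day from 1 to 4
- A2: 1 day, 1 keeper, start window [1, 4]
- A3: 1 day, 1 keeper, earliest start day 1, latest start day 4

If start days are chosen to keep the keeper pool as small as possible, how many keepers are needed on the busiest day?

3

Early-start (A1@1, A2@1, A3@1) gives peak 5: d1:5  d2:0  d3:0  d4:0.
Shift A2→2, A3→2.
Schedule A1@1, A2@2, A3@2: d1:3  d2:2  d3:0  d4:0 — peak 3.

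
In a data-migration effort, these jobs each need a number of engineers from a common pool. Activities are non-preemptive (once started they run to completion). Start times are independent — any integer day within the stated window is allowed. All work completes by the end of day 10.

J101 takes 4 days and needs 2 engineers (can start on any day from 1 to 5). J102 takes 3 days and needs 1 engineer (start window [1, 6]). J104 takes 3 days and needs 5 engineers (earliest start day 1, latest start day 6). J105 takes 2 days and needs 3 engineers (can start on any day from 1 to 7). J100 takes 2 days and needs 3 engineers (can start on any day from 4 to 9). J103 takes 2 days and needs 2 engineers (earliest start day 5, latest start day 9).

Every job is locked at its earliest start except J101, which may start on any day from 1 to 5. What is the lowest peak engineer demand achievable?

J101@1: d1:11  d2:11  d3:8  d4:5  d5:5  d6:2  d7:0  d8:0  d9:0  d10:0 → peak 11
J101@2: d1:9  d2:11  d3:8  d4:5  d5:7  d6:2  d7:0  d8:0  d9:0  d10:0 → peak 11
J101@3: d1:9  d2:9  d3:8  d4:5  d5:7  d6:4  d7:0  d8:0  d9:0  d10:0 → peak 9
J101@4: d1:9  d2:9  d3:6  d4:5  d5:7  d6:4  d7:2  d8:0  d9:0  d10:0 → peak 9
J101@5: d1:9  d2:9  d3:6  d4:3  d5:7  d6:4  d7:2  d8:2  d9:0  d10:0 → peak 9
Best is J101@3, peak 9.

9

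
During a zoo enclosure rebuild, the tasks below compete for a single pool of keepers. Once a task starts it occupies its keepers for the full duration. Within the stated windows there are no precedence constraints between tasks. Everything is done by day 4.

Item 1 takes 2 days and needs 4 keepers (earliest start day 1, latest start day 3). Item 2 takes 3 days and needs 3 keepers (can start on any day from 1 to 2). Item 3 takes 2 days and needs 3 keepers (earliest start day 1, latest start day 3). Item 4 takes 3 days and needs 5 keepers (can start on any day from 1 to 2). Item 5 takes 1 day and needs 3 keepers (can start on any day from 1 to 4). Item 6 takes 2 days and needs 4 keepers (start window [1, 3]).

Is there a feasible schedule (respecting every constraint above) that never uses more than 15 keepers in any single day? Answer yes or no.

Schedule Item 1@1, Item 2@1, Item 3@1, Item 4@1, Item 5@3, Item 6@3: d1:15  d2:15  d3:15  d4:4 — peak 15 ≤ 15.

yes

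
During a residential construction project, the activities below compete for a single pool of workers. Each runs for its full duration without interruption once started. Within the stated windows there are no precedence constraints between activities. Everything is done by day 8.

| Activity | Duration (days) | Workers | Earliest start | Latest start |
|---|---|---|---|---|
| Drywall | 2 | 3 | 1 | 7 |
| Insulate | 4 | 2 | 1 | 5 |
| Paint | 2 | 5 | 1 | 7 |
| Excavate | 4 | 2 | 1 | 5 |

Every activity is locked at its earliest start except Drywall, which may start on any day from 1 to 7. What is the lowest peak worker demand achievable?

9

Drywall@1: d1:12  d2:12  d3:4  d4:4  d5:0  d6:0  d7:0  d8:0 → peak 12
Drywall@2: d1:9  d2:12  d3:7  d4:4  d5:0  d6:0  d7:0  d8:0 → peak 12
Drywall@3: d1:9  d2:9  d3:7  d4:7  d5:0  d6:0  d7:0  d8:0 → peak 9
Drywall@4: d1:9  d2:9  d3:4  d4:7  d5:3  d6:0  d7:0  d8:0 → peak 9
Drywall@5: d1:9  d2:9  d3:4  d4:4  d5:3  d6:3  d7:0  d8:0 → peak 9
Drywall@6: d1:9  d2:9  d3:4  d4:4  d5:0  d6:3  d7:3  d8:0 → peak 9
Drywall@7: d1:9  d2:9  d3:4  d4:4  d5:0  d6:0  d7:3  d8:3 → peak 9
Best is Drywall@3, peak 9.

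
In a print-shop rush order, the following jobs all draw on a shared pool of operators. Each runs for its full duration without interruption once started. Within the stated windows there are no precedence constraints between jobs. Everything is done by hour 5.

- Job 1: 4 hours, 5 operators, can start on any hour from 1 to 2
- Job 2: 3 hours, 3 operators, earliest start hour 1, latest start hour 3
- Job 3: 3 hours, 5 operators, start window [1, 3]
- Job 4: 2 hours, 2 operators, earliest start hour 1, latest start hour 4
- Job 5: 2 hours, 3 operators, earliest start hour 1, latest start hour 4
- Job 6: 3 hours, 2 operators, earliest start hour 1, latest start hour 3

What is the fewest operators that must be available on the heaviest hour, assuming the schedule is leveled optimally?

Early-start (Job 1@1, Job 2@1, Job 3@1, Job 4@1, Job 5@1, Job 6@1) gives peak 20: h1:20  h2:20  h3:15  h4:5  h5:0.
Shift Job 5→4, Job 6→3.
Schedule Job 1@1, Job 2@1, Job 3@1, Job 4@1, Job 5@4, Job 6@3: h1:15  h2:15  h3:15  h4:10  h5:5 — peak 15.

15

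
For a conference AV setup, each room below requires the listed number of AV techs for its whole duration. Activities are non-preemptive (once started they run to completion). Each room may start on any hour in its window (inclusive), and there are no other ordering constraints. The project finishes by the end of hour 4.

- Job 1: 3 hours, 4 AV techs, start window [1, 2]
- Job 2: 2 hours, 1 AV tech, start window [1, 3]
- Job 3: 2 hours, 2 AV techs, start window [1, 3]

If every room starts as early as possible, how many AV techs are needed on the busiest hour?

7

Early-start schedule: Job 1@1, Job 2@1, Job 3@1.
Load per hour: hour 1: 7, hour 2: 7, hour 3: 4, hour 4: 0.
Peak is 7.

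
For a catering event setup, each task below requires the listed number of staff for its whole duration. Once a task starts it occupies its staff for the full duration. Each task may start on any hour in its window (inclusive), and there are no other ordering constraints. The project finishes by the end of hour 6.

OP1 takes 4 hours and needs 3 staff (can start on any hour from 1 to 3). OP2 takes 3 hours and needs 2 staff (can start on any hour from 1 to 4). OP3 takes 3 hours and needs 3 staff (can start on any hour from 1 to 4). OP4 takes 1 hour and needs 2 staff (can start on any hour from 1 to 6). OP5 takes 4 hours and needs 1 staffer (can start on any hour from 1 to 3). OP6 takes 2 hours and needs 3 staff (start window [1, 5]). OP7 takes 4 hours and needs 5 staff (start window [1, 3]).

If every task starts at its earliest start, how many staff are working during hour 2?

17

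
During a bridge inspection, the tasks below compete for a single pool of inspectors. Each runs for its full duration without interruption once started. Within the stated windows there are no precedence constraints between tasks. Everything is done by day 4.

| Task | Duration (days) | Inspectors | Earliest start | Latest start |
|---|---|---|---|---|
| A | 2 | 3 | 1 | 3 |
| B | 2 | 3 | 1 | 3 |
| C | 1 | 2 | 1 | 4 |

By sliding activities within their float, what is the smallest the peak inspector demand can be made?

5

Early-start (A@1, B@1, C@1) gives peak 8: d1:8  d2:6  d3:0  d4:0.
Shift B→3.
Schedule A@1, B@3, C@1: d1:5  d2:3  d3:3  d4:3 — peak 5.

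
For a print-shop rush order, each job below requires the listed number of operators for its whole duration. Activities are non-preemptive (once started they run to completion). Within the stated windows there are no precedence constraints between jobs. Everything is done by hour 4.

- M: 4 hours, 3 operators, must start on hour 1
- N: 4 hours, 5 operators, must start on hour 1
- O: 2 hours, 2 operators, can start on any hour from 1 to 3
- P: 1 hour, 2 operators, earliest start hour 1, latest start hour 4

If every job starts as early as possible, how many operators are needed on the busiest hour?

12

Early-start schedule: M@1, N@1, O@1, P@1.
Load per hour: hour 1: 12, hour 2: 10, hour 3: 8, hour 4: 8.
Peak is 12.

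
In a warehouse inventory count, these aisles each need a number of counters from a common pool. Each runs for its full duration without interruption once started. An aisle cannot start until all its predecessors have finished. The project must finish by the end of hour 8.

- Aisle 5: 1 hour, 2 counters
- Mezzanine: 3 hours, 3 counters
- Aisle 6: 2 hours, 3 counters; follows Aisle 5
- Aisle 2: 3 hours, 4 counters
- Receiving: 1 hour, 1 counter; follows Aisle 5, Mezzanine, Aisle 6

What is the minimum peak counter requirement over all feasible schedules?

5

Early-start (Aisle 5@1, Mezzanine@1, Aisle 6@2, Aisle 2@1, Receiving@4) gives peak 10: h1:9  h2:10  h3:10  h4:1  h5:0  h6:0  h7:0  h8:0.
Shift Aisle 6→4, Aisle 2→6, Receiving→6.
Schedule Aisle 5@1, Mezzanine@1, Aisle 6@4, Aisle 2@6, Receiving@6: h1:5  h2:3  h3:3  h4:3  h5:3  h6:5  h7:4  h8:4 — peak 5.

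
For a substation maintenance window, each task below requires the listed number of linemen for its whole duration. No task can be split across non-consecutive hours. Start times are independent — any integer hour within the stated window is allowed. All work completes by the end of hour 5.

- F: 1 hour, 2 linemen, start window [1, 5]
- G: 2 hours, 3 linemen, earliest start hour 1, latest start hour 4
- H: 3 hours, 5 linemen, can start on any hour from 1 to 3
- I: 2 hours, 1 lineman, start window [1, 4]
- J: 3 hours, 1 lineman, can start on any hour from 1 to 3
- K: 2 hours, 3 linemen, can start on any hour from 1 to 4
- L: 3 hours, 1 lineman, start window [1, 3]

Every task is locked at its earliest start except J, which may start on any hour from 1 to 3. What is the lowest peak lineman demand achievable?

J@1: h1:16  h2:14  h3:7  h4:0  h5:0 → peak 16
J@2: h1:15  h2:14  h3:7  h4:1  h5:0 → peak 15
J@3: h1:15  h2:13  h3:7  h4:1  h5:1 → peak 15
Best is J@2, peak 15.

15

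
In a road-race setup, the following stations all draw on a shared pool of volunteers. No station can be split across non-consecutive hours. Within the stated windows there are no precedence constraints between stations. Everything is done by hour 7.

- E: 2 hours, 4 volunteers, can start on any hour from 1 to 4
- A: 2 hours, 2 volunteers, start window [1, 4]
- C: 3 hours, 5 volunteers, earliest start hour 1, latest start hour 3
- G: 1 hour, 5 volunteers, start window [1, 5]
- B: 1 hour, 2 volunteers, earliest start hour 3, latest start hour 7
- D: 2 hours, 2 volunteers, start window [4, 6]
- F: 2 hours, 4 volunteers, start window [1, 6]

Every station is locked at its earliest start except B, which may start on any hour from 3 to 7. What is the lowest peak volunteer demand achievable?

20

B@3: h1:20  h2:15  h3:7  h4:2  h5:2  h6:0  h7:0 → peak 20
B@4: h1:20  h2:15  h3:5  h4:4  h5:2  h6:0  h7:0 → peak 20
B@5: h1:20  h2:15  h3:5  h4:2  h5:4  h6:0  h7:0 → peak 20
B@6: h1:20  h2:15  h3:5  h4:2  h5:2  h6:2  h7:0 → peak 20
B@7: h1:20  h2:15  h3:5  h4:2  h5:2  h6:0  h7:2 → peak 20
Best is B@3, peak 20.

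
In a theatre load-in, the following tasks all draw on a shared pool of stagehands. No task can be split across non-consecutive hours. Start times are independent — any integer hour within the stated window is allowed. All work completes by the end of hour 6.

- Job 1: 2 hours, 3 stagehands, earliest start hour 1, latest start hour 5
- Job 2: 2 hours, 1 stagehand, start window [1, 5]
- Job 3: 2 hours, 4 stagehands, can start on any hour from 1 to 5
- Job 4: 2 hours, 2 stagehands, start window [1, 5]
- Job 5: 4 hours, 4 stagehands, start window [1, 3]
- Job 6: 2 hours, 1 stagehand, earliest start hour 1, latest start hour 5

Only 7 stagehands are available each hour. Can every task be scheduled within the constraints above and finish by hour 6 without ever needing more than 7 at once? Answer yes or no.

Schedule Job 1@1, Job 2@3, Job 3@1, Job 4@3, Job 5@3, Job 6@5: h1:7  h2:7  h3:7  h4:7  h5:5  h6:5 — peak 7 ≤ 7.

yes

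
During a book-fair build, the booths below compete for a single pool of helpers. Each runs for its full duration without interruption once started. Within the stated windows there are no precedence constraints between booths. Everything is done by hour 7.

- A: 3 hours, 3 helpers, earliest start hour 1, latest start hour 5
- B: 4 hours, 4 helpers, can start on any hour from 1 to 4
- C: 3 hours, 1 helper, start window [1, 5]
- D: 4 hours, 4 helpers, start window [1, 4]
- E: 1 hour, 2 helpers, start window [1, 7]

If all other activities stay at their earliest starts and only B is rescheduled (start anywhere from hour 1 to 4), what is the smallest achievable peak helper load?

10

B@1: h1:14  h2:12  h3:12  h4:8  h5:0  h6:0  h7:0 → peak 14
B@2: h1:10  h2:12  h3:12  h4:8  h5:4  h6:0  h7:0 → peak 12
B@3: h1:10  h2:8  h3:12  h4:8  h5:4  h6:4  h7:0 → peak 12
B@4: h1:10  h2:8  h3:8  h4:8  h5:4  h6:4  h7:4 → peak 10
Best is B@4, peak 10.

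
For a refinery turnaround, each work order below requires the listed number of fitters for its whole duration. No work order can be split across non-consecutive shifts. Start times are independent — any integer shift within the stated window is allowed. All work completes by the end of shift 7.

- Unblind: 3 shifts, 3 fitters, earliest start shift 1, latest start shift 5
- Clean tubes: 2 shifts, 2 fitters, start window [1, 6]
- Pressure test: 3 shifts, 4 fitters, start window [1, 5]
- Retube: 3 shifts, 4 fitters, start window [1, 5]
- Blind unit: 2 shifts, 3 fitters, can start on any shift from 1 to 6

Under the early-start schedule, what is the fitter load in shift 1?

At early start, shift 1 has: Unblind, Clean tubes, Pressure test, Retube, Blind unit.
Demand: 3 + 2 + 4 + 4 + 3 = 16.

16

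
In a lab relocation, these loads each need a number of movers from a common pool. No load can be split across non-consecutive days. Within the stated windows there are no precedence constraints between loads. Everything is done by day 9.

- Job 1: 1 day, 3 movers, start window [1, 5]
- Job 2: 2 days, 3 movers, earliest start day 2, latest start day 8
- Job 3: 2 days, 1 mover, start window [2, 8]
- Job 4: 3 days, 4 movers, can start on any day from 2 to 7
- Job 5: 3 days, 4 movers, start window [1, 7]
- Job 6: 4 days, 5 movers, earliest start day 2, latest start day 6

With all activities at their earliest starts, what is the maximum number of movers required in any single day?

17

Early-start schedule: Job 1@1, Job 2@2, Job 3@2, Job 4@2, Job 5@1, Job 6@2.
Load per day: day 1: 7, day 2: 17, day 3: 17, day 4: 9, day 5: 5, day 6: 0, day 7: 0, day 8: 0, day 9: 0.
Peak is 17.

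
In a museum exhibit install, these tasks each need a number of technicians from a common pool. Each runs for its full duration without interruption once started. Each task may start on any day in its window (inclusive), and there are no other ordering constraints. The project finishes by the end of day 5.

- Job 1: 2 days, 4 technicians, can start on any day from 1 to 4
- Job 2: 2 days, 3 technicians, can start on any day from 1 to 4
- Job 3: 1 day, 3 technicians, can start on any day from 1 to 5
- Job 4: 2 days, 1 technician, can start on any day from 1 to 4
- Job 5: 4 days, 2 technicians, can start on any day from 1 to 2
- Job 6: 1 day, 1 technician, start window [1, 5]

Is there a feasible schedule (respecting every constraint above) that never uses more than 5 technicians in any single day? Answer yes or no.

no

Total technician-days = 28; over 5 days the average is 28/5 > 5, so some day must exceed 5.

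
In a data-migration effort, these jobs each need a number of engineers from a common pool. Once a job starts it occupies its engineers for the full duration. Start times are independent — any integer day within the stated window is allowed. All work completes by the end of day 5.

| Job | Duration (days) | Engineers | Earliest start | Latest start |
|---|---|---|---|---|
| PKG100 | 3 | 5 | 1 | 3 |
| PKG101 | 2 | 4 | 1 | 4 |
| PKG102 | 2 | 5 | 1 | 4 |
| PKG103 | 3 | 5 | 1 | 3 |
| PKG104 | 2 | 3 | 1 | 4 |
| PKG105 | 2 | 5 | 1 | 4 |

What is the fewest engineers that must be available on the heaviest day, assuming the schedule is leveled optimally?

14

Early-start (PKG100@1, PKG101@1, PKG102@1, PKG103@1, PKG104@1, PKG105@1) gives peak 27: d1:27  d2:27  d3:10  d4:0  d5:0.
Shift PKG103→3, PKG104→3, PKG105→4.
Schedule PKG100@1, PKG101@1, PKG102@1, PKG103@3, PKG104@3, PKG105@4: d1:14  d2:14  d3:13  d4:13  d5:10 — peak 14.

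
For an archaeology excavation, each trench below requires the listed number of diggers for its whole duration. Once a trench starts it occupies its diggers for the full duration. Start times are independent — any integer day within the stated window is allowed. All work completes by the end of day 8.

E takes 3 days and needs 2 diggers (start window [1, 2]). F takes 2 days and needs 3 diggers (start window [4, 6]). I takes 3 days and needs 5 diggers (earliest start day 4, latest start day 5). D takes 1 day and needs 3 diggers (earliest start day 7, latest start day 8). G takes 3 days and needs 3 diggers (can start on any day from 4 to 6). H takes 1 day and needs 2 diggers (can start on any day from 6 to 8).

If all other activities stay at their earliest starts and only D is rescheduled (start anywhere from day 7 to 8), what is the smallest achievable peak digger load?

11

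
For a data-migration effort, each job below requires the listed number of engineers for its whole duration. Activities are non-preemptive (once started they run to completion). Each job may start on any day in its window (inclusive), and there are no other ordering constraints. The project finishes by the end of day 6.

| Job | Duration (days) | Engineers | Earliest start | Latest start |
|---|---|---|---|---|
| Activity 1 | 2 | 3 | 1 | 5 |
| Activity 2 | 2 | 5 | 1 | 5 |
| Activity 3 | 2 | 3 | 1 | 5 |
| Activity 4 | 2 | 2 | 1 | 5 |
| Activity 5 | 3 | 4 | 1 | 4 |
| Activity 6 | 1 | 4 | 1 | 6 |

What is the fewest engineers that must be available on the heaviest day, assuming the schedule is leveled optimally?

Early-start (Activity 1@1, Activity 2@1, Activity 3@1, Activity 4@1, Activity 5@1, Activity 6@1) gives peak 21: d1:21  d2:17  d3:4  d4:0  d5:0  d6:0.
Shift Activity 2→5, Activity 3→3, Activity 4→5, Activity 6→4.
Schedule Activity 1@1, Activity 2@5, Activity 3@3, Activity 4@5, Activity 5@1, Activity 6@4: d1:7  d2:7  d3:7  d4:7  d5:7  d6:7 — peak 7.
Total engineer-days = 42 over 6 days ⇒ peak ≥ ⌈42/6⌉ = 7, so 7 is optimal.

7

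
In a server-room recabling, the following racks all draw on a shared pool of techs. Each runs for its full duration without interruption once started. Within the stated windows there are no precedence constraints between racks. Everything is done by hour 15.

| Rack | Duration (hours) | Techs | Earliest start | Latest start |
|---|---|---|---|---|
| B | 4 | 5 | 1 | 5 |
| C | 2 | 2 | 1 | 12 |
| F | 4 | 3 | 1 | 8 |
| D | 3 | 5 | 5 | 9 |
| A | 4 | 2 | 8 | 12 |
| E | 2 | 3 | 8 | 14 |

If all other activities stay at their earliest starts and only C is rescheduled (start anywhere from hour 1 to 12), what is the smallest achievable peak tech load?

8

C@1: h1:10  h2:10  h3:8  h4:8  h5:5  h6:5  h7:5  h8:5  h9:5  h10:2  h11:2  h12:0  h13:0  h14:0  h15:0 → peak 10
C@2: h1:8  h2:10  h3:10  h4:8  h5:5  h6:5  h7:5  h8:5  h9:5  h10:2  h11:2  h12:0  h13:0  h14:0  h15:0 → peak 10
C@3: h1:8  h2:8  h3:10  h4:10  h5:5  h6:5  h7:5  h8:5  h9:5  h10:2  h11:2  h12:0  h13:0  h14:0  h15:0 → peak 10
C@4: h1:8  h2:8  h3:8  h4:10  h5:7  h6:5  h7:5  h8:5  h9:5  h10:2  h11:2  h12:0  h13:0  h14:0  h15:0 → peak 10
C@5: h1:8  h2:8  h3:8  h4:8  h5:7  h6:7  h7:5  h8:5  h9:5  h10:2  h11:2  h12:0  h13:0  h14:0  h15:0 → peak 8
C@6: h1:8  h2:8  h3:8  h4:8  h5:5  h6:7  h7:7  h8:5  h9:5  h10:2  h11:2  h12:0  h13:0  h14:0  h15:0 → peak 8
C@7: h1:8  h2:8  h3:8  h4:8  h5:5  h6:5  h7:7  h8:7  h9:5  h10:2  h11:2  h12:0  h13:0  h14:0  h15:0 → peak 8
C@8: h1:8  h2:8  h3:8  h4:8  h5:5  h6:5  h7:5  h8:7  h9:7  h10:2  h11:2  h12:0  h13:0  h14:0  h15:0 → peak 8
C@9: h1:8  h2:8  h3:8  h4:8  h5:5  h6:5  h7:5  h8:5  h9:7  h10:4  h11:2  h12:0  h13:0  h14:0  h15:0 → peak 8
C@10: h1:8  h2:8  h3:8  h4:8  h5:5  h6:5  h7:5  h8:5  h9:5  h10:4  h11:4  h12:0  h13:0  h14:0  h15:0 → peak 8
C@11: h1:8  h2:8  h3:8  h4:8  h5:5  h6:5  h7:5  h8:5  h9:5  h10:2  h11:4  h12:2  h13:0  h14:0  h15:0 → peak 8
C@12: h1:8  h2:8  h3:8  h4:8  h5:5  h6:5  h7:5  h8:5  h9:5  h10:2  h11:2  h12:2  h13:2  h14:0  h15:0 → peak 8
Best is C@5, peak 8.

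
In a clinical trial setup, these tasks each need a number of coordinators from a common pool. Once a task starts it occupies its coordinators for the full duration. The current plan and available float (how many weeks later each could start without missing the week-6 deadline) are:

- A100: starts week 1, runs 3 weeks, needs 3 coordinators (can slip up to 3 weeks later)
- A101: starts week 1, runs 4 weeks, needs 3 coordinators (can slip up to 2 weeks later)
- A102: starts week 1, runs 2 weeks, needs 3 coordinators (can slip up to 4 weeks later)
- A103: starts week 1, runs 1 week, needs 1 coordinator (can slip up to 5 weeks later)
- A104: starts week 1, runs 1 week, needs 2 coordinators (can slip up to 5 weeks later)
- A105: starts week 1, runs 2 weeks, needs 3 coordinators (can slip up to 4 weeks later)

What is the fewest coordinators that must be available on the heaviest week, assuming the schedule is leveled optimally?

6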